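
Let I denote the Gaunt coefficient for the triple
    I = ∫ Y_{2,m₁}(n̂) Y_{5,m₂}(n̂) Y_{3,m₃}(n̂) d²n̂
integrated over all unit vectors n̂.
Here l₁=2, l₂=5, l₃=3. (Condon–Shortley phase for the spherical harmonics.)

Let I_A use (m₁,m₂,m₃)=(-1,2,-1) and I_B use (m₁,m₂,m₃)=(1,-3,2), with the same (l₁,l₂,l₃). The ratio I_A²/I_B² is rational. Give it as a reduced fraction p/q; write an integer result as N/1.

15/16

Shared (l₁,l₂,l₃)=(2,5,3): N and (l;000)² cancel in I_A²/I_B².
A: Δ = 4!·0!·6!/11! = 1/2310; Racah Σ t=3..3: t=3:−1/288 = -1/288; ⇒ 3j(2 5 3; -1 2 -1)² = 1/22, sgn -1
B: Δ = 4!·0!·6!/11! = 1/2310; Racah Σ t=1..1: t=1:−1/720 = -1/720; ⇒ 3j(2 5 3; 1 -3 2)² = 8/165, sgn +1
I_A²/I_B² = (1/22)/(8/165) = 15/16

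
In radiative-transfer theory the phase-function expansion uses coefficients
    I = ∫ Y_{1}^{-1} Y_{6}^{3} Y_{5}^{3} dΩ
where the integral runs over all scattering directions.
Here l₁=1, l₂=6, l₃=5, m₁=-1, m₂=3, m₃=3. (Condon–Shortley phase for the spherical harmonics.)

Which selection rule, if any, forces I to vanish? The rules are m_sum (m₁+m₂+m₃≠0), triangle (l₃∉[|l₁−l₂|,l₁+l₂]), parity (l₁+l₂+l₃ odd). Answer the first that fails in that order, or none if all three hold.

m₁+m₂+m₃ = -1 + 3 + 3 = 5  ✗
triangle: |1−6|=5 ≤ l₃=5 ≤ 1+6=7
parity: l₁+l₂+l₃ = 12 is even

m_sum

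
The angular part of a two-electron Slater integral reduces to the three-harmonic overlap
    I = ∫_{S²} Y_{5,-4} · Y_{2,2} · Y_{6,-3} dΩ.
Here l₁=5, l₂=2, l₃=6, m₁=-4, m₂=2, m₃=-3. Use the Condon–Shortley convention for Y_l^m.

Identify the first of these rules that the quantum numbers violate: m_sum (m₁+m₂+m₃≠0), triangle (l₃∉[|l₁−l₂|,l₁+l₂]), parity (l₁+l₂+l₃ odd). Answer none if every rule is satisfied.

m₁+m₂+m₃ = -4 + 2 − 3 = -5  ✗
triangle: |5−2|=3 ≤ l₃=6 ≤ 5+2=7
parity: l₁+l₂+l₃ = 13 is odd

m_sum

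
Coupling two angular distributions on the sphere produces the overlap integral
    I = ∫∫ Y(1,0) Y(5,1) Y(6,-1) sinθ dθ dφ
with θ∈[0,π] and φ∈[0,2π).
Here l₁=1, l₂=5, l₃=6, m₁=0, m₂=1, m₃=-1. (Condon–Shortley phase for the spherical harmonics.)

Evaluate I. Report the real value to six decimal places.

-0.241725

m-sum 0 ✓  L=12 even ✓  4≤6≤6 ✓
Π(2lᵢ+1) = 3×11×13 = 429
triangle coeff Δ(1,5,6) = 1/858
Σ_t [0,0]: t=0:+1/14400 = 1/14400
(3j)²=6/143 [(1 5 6; 0 0 0)], sign=+1
Σ_t [0,0]: t=0:+1/17280 = 1/17280
(3j)²=35/858 [(1 5 6; 0 1 -1)], sign=-1
⇒ 4πI² = 105/143
I = (-1)√(105/143/(4π)) = -0.24172507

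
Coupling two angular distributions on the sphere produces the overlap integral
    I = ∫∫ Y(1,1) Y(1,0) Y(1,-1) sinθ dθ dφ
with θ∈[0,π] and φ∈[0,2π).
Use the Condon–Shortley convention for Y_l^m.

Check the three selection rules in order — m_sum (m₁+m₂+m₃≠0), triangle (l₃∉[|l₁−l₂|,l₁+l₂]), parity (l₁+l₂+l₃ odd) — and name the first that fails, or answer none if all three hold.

parity

m₁+m₂+m₃ = 1 + 0 − 1 = 0  ✓
triangle: |1−1|=0 ≤ l₃=1 ≤ 1+1=2  ✓
parity: l₁+l₂+l₃ = 3 is odd  ✗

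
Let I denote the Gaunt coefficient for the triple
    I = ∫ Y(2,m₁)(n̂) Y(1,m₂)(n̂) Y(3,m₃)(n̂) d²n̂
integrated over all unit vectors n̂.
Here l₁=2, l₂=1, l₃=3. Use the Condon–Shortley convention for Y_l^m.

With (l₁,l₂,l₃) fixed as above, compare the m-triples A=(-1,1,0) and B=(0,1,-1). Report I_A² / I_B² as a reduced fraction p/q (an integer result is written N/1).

Shared (l₁,l₂,l₃)=(2,1,3): N and (l;000)² cancel in I_A²/I_B².
A: Δ = 0!·4!·2!/7! = 1/105; Racah Σ t=0..0: t=0:+1/12 = 1/12; ⇒ 3j(2 1 3; -1 1 0)² = 1/35, sgn -1
B: Δ = 0!·4!·2!/7! = 1/105; Racah Σ t=0..0: t=0:+1/8 = 1/8; ⇒ 3j(2 1 3; 0 1 -1)² = 2/35, sgn +1
I_A²/I_B² = (1/35)/(2/35) = 1/2

1/2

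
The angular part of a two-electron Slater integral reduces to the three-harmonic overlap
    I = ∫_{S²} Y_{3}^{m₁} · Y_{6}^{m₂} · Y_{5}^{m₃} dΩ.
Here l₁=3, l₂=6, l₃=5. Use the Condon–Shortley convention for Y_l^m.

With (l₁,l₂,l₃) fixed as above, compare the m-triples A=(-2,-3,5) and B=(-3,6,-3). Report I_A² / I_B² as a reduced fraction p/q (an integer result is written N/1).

l's match ⇒ only the (l;m) 3-j factors differ between A and B.
A: triangle coeff Δ(3,6,5) = 1/675675; Σ_t [3,3]: t=3:−1/483840 = -1/483840; (3j)²=6/1001 [(3 6 5; -2 -3 5)], sign=-1
B: triangle coeff Δ(3,6,5) = 1/675675; Σ_t [4,4]: t=4:+1/1935360 = 1/1935360; (3j)²=1/91 [(3 6 5; -3 6 -3)], sign=+1
I_A²/I_B² = (6/1001)/(1/91) = 6/11

6/11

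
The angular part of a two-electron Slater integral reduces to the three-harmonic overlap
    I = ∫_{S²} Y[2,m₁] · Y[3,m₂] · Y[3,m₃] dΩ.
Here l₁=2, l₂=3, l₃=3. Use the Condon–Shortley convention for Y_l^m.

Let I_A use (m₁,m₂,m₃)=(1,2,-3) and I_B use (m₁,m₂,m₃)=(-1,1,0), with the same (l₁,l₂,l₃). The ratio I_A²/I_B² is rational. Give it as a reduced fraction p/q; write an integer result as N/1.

Same 2,3,3: normalisation and zero-m 3j drop out of the ratio.
A: Δ: 2! 2! 4! / 9! → 1/3780; sum: t=1:−1/48 = -1/48; 3j²(2 3 3; 1 2 -3) = Δ·Π!·Σ² = 5/84  (sign -1)
B: Δ: 2! 2! 4! / 9! → 1/3780; sum: t=1:−1/12 t=2:+1/8 = 1/24; 3j²(2 3 3; -1 1 0) = Δ·Π!·Σ² = 1/210  (sign -1)
I_A²/I_B² = (5/84)/(1/210) = 25/2

25/2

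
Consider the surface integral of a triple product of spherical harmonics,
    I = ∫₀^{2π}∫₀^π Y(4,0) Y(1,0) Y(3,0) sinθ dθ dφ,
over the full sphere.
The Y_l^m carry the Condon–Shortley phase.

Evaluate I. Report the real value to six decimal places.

Rules hold: Σm=0, L=8 even, 3≤3≤5.
N = 9·3·7 = 189
Δ = 2!·6!·0!/9! = 1/252
Racah Σ t=1..1: t=1:−1/36 = -1/36
⇒ 3j(4 1 3; 0 0 0)² = 4/63, sgn +1
(m-triple is (0,0,0) — same symbol as above.)
4πI² = N·(3j₀)²·(3jₘ)² = 16/21
I = +1·√(0.761905/4π) = 0.24623252

0.246233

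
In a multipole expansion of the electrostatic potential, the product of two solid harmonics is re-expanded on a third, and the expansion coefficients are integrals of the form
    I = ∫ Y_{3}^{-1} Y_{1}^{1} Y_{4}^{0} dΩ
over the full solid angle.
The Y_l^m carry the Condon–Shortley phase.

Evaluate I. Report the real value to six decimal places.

Rules hold: Σm=0, L=8 even, 2≤4≤4.
N = 7·3·9 = 189
Δ = 0!·6!·2!/9! = 1/252
Racah Σ t=0..0: t=0:+1/36 = 1/36
⇒ 3j(3 1 4; 0 0 0)² = 4/63, sgn +1
Racah Σ t=0..0: t=0:+1/96 = 1/96
⇒ 3j(3 1 4; -1 1 0)² = 1/42, sgn +1
4πI² = N·(3j₀)²·(3jₘ)² = 2/7
I = +1·√(0.285714/4π) = 0.15078601

0.150786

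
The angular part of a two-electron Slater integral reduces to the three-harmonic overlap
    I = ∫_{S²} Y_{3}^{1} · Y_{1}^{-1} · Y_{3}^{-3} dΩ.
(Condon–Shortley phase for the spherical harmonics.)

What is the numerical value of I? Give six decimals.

0.000000

Σmᵢ = -3 ≠ 0, so the φ-integral vanishes; I = 0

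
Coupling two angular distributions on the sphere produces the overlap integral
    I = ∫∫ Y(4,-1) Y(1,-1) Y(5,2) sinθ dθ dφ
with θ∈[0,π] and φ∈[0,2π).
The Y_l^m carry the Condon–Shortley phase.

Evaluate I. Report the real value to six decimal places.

Rules hold: Σm=0, L=10 even, 3≤5≤5.
N = 9·3·11 = 297
Δ = 0!·8!·2!/11! = 1/495
Racah Σ t=0..0: t=0:+1/576 = 1/576
⇒ 3j(4 1 5; 0 0 0)² = 5/99, sgn -1
Racah Σ t=0..0: t=0:+1/1440 = 1/1440
⇒ 3j(4 1 5; -1 -1 2)² = 7/165, sgn -1
4πI² = N·(3j₀)²·(3jₘ)² = 7/11
I = +1·√(0.636364/4π) = 0.22503380

0.225034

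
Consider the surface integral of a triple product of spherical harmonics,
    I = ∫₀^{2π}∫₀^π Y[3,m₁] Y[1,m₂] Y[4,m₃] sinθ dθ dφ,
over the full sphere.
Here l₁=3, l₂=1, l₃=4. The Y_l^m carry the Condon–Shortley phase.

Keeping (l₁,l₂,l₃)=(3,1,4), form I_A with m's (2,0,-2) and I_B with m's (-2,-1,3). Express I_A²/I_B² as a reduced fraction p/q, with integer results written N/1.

Shared (l₁,l₂,l₃)=(3,1,4): N and (l;000)² cancel in I_A²/I_B².
A: Δ = 0!·6!·2!/9! = 1/252; Racah Σ t=0..0: t=0:+1/120 = 1/120; ⇒ 3j(3 1 4; 2 0 -2)² = 1/21, sgn +1
B: Δ = 0!·6!·2!/9! = 1/252; Racah Σ t=0..0: t=0:+1/240 = 1/240; ⇒ 3j(3 1 4; -2 -1 3)² = 1/12, sgn -1
I_A²/I_B² = (1/21)/(1/12) = 4/7

4/7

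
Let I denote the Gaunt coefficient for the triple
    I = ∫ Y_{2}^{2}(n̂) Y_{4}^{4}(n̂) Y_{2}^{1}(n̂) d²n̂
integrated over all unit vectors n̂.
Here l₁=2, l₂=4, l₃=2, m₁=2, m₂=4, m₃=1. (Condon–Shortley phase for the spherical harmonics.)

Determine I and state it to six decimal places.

Σmᵢ = 7 ≠ 0, so the φ-integral vanishes; I = 0

0.000000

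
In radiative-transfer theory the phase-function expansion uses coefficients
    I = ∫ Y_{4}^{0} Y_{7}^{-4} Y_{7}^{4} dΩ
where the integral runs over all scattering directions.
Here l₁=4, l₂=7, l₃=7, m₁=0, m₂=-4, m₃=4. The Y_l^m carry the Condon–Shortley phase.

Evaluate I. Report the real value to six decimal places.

Rules hold: Σm=0, L=18 even, 3≤7≤11.
N = 9·15·15 = 2025
Δ = 4!·4!·10!/19! = 1/58198140
Racah Σ t=0..4: t=0:+1/17418240 t=1:−1/622080 t=2:+1/230400 t=3:−1/622080 t=4:+1/17418240 = 1/806400
⇒ 3j(4 7 7; 0 0 0)² = 2268/230945, sgn -1
Racah Σ t=0..3: t=0:+1/17418240 t=1:−1/2903040 t=2:+1/5806080 t=3:−1/130636800 = -1/8164800
⇒ 3j(4 7 7; 0 -4 4)² = 11264/1322685, sgn +1
4πI² = N·(3j₀)²·(3jₘ)² = 2985984/17631601
I = -1·√(0.169354/4π) = -0.11608950

-0.116089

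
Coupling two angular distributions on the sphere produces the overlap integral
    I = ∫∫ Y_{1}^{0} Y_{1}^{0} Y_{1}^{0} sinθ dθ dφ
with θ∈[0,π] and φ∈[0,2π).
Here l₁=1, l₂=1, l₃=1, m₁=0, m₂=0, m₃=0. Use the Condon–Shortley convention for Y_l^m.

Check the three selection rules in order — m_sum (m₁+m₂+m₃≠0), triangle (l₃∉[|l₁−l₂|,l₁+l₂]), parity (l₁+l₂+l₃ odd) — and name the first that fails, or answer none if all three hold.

parity

m₁+m₂+m₃ = 0 + 0 + 0 = 0  ✓
triangle: |1−1|=0 ≤ l₃=1 ≤ 1+1=2  ✓
parity: l₁+l₂+l₃ = 3 is odd  ✗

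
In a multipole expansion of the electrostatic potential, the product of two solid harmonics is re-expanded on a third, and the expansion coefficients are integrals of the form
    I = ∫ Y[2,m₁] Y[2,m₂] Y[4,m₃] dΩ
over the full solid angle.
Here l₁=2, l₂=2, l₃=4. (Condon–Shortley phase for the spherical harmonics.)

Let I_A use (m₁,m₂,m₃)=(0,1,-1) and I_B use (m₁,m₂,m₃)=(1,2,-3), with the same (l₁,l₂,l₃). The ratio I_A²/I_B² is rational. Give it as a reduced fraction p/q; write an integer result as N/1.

l's match ⇒ only the (l;m) 3-j factors differ between A and B.
A: triangle coeff Δ(2,2,4) = 1/630; Σ_t [0,0]: t=0:+1/24 = 1/24; (3j)²=1/21 [(2 2 4; 0 1 -1)], sign=-1
B: triangle coeff Δ(2,2,4) = 1/630; Σ_t [0,0]: t=0:+1/144 = 1/144; (3j)²=1/18 [(2 2 4; 1 2 -3)], sign=-1
I_A²/I_B² = (1/21)/(1/18) = 6/7

6/7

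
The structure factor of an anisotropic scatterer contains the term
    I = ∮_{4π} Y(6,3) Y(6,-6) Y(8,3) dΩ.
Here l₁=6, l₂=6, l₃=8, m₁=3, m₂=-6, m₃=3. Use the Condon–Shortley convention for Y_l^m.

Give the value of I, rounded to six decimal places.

Rules hold: Σm=0, L=20 even, 0≤8≤12.
N = 13·13·17 = 2873
Δ = 4!·8!·8!/21! = 1/1309458150
Racah Σ t=0..4: t=0:+1/49766400 t=1:−1/3110400 t=2:+1/1327104 t=3:−1/3110400 t=4:+1/49766400 = 1/6635520
⇒ 3j(6 6 8; 0 0 0)² = 350/46189, sgn +1
Racah Σ t=0..0: t=0:+1/696729600 = 1/696729600
⇒ 3j(6 6 8; 3 -6 3)² = 33/4199, sgn -1
4πI² = N·(3j₀)²·(3jₘ)² = 1050/6137
I = -1·√(0.171093/4π) = -0.11668409

-0.116684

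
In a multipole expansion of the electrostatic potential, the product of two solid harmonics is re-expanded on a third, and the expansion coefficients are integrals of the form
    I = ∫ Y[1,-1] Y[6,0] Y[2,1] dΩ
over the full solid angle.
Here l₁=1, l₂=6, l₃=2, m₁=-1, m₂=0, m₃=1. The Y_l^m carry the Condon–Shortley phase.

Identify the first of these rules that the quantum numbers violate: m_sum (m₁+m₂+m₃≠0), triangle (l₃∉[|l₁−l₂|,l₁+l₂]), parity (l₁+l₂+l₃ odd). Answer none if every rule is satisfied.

m₁+m₂+m₃ = -1 + 0 + 1 = 0  ✓
triangle: |1−6|=5 ≤ l₃=2 ≤ 1+6=7  ✗
parity: l₁+l₂+l₃ = 9 is odd

triangle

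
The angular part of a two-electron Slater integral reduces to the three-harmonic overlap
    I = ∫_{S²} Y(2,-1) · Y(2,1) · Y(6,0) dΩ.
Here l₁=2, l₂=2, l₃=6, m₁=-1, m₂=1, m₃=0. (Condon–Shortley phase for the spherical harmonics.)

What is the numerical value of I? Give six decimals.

triangle: need 0≤l₃≤4, have 6; I=0

0.000000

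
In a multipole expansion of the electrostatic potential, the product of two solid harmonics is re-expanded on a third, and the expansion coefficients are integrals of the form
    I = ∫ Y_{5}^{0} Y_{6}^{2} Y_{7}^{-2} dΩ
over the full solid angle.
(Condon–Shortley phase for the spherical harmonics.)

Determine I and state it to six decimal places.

-0.005692

Checks pass: Σm=0; 18 even; l₃=7∈[1,11].
(2·5+1)(2·6+1)(2·7+1) = 2145
Δ: 4! 6! 8! / 19! → 1/174594420
sum: t=0:+1/4147200 t=1:−1/207360 t=2:+1/82944 t=3:−1/207360 t=4:+1/4147200 = 1/345600
3j²(5 6 7; 0 0 0) = Δ·Π!·Σ² = 420/46189  (sign -1)
sum: t=0:+1/116121600 t=1:−1/1451520 t=2:+1/207360 t=3:−1/207360 t=4:+1/1658880 = -1/12902400
3j²(5 6 7; 0 2 -2) = Δ·Π!·Σ² = 27/1293292  (sign +1)
combine: 4πI² = 2145·420/46189·27/1293292 = 6075/14919047
take √, sign -1: I = -0.00569243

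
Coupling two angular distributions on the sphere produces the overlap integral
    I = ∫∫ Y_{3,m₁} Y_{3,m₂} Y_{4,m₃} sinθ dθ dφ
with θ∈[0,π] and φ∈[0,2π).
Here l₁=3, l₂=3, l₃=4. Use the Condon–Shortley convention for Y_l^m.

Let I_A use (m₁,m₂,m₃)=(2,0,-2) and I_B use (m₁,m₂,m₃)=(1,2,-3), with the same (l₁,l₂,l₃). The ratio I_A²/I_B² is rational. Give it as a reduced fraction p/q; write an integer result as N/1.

3/14

l's match ⇒ only the (l;m) 3-j factors differ between A and B.
A: triangle coeff Δ(3,3,4) = 1/34650; Σ_t [0,1]: t=0:+1/72 t=1:−1/96 = 1/288; (3j)²=1/462 [(3 3 4; 2 0 -2)], sign=+1
B: triangle coeff Δ(3,3,4) = 1/34650; Σ_t [1,2]: t=1:−1/144 t=2:+1/288 = -1/288; (3j)²=1/99 [(3 3 4; 1 2 -3)], sign=+1
I_A²/I_B² = (1/462)/(1/99) = 3/14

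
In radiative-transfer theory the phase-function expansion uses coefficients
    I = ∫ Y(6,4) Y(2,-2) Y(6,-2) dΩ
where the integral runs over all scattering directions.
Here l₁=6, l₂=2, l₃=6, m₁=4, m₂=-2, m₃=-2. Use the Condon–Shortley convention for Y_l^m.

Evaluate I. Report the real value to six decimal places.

-0.153870

Rules hold: Σm=0, L=14 even, 4≤6≤8.
N = 13·5·13 = 845
Δ = 2!·10!·2!/15! = 1/90090
Racah Σ t=0..2: t=0:+1/69120 t=1:−1/14400 t=2:+1/69120 = -7/172800
⇒ 3j(6 2 6; 0 0 0)² = 14/715, sgn -1
Racah Σ t=0..0: t=0:+1/322560 = 1/322560
⇒ 3j(6 2 6; 4 -2 -2)² = 18/1001, sgn +1
4πI² = N·(3j₀)²·(3jₘ)² = 36/121
I = -1·√(0.297521/4π) = -0.15386989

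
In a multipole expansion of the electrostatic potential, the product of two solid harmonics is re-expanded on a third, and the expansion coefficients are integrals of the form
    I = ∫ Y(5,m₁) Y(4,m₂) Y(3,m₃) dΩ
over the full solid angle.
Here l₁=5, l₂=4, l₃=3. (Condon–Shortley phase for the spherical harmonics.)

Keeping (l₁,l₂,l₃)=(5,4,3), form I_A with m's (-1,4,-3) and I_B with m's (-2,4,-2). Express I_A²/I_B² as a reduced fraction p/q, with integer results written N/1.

Same 5,4,3: normalisation and zero-m 3j drop out of the ratio.
A: Δ: 6! 4! 2! / 13! → 1/180180; sum: t=6:+1/34560 = 1/34560; 3j²(5 4 3; -1 4 -3) = Δ·Π!·Σ² = 1/429  (sign +1)
B: Δ: 6! 4! 2! / 13! → 1/180180; sum: t=6:+1/8640 = 1/8640; 3j²(5 4 3; -2 4 -2) = Δ·Π!·Σ² = 14/1287  (sign -1)
I_A²/I_B² = (1/429)/(14/1287) = 3/14

3/14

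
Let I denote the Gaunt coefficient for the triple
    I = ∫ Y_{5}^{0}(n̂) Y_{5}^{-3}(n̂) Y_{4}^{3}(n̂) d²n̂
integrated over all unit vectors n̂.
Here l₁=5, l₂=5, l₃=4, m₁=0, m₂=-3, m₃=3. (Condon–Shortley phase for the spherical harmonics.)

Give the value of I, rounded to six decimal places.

Checks pass: Σm=0; 14 even; l₃=4∈[0,10].
(2·5+1)(2·5+1)(2·4+1) = 1089
Δ: 6! 4! 4! / 15! → 1/3153150
sum: t=1:−1/69120 t=2:+1/1728 t=3:−1/576 t=4:+1/1728 t=5:−1/69120 = -7/11520
3j²(5 5 4; 0 0 0) = Δ·Π!·Σ² = 2/143  (sign -1)
sum: t=1:−1/17280 t=2:+1/6912 = 1/11520
3j²(5 5 4; 0 -3 3) = Δ·Π!·Σ² = 2/143  (sign -1)
combine: 4πI² = 1089·2/143·2/143 = 36/169
take √, sign +1: I = 0.13019760

0.130198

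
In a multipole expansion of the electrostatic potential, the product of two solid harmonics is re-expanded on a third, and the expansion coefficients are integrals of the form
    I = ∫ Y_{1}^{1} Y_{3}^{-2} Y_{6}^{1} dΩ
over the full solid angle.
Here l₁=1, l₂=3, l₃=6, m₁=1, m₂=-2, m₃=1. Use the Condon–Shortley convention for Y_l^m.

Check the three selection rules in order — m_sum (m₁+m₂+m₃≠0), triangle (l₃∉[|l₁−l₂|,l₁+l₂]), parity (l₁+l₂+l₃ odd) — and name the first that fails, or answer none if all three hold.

triangle

azimuthal sum: 1 − 2 + 1 = 0  ✓
2 ≤ 6 ≤ 4 (triangle on l)  ✗
L = 1 + 3 + 6 = 10 (even)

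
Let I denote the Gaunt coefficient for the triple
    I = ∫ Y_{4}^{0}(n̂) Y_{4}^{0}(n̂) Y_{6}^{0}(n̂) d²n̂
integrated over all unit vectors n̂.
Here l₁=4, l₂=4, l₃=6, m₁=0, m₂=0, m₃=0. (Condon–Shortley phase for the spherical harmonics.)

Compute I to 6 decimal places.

Checks pass: Σm=0; 14 even; l₃=6∈[0,8].
(2·4+1)(2·4+1)(2·6+1) = 1053
Δ: 2! 6! 6! / 15! → 1/1261260
sum: t=0:+1/4608 t=1:−1/1296 t=2:+1/4608 = -7/20736
3j²(4 4 6; 0 0 0) = Δ·Π!·Σ² = 20/1287  (sign -1)
(m-triple is (0,0,0) — same symbol as above.)
combine: 4πI² = 1053·20/1287·20/1287 = 400/1573
take √, sign +1: I = 0.14225276

0.142253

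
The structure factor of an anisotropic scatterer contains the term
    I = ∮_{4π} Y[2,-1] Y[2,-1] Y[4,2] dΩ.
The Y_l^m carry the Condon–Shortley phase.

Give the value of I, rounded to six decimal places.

0.254875

Rules hold: Σm=0, L=8 even, 0≤4≤4.
N = 5·5·9 = 225
Δ = 0!·4!·4!/9! = 1/630
Racah Σ t=0..0: t=0:+1/16 = 1/16
⇒ 3j(2 2 4; 0 0 0)² = 2/35, sgn +1
Racah Σ t=0..0: t=0:+1/36 = 1/36
⇒ 3j(2 2 4; -1 -1 2)² = 4/63, sgn +1
4πI² = N·(3j₀)²·(3jₘ)² = 40/49
I = +1·√(0.816327/4π) = 0.25487487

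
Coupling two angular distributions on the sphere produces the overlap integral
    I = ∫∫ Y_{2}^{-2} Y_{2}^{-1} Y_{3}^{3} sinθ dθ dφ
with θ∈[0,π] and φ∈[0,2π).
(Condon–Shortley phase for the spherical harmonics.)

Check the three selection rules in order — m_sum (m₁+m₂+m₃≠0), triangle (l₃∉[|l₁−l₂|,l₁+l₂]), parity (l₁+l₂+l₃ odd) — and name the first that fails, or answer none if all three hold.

Σmᵢ = 0  ✓
l₃∈[|l₁−l₂|,l₁+l₂]=[0,4], have l₃=3  ✓
Σlᵢ = 7 ⇒ odd  ✗

parity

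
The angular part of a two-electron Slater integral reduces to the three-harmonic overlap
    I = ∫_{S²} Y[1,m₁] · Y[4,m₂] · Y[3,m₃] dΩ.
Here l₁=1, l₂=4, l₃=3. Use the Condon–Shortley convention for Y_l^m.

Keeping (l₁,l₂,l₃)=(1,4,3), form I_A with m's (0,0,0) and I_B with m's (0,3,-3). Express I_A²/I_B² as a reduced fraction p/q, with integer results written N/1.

16/7

Same 1,4,3: normalisation and zero-m 3j drop out of the ratio.
A: Δ: 2! 0! 6! / 9! → 1/252; sum: t=1:−1/36 = -1/36; 3j²(1 4 3; 0 0 0) = Δ·Π!·Σ² = 4/63  (sign +1)
B: Δ: 2! 0! 6! / 9! → 1/252; sum: t=1:−1/720 = -1/720; 3j²(1 4 3; 0 3 -3) = Δ·Π!·Σ² = 1/36  (sign -1)
I_A²/I_B² = (4/63)/(1/36) = 16/7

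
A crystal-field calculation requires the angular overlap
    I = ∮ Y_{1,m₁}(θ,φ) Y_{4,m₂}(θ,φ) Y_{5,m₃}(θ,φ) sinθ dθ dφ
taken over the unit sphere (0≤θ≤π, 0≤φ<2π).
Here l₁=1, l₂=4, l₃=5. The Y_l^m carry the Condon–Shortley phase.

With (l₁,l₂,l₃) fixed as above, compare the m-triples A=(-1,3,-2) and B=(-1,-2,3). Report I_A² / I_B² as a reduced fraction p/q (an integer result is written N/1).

3/28

Shared (l₁,l₂,l₃)=(1,4,5): N and (l;000)² cancel in I_A²/I_B².
A: Δ = 0!·2!·8!/11! = 1/495; Racah Σ t=0..0: t=0:+1/10080 = 1/10080; ⇒ 3j(1 4 5; -1 3 -2)² = 1/165, sgn -1
B: Δ = 0!·2!·8!/11! = 1/495; Racah Σ t=0..0: t=0:+1/2880 = 1/2880; ⇒ 3j(1 4 5; -1 -2 3)² = 28/495, sgn +1
I_A²/I_B² = (1/165)/(28/495) = 3/28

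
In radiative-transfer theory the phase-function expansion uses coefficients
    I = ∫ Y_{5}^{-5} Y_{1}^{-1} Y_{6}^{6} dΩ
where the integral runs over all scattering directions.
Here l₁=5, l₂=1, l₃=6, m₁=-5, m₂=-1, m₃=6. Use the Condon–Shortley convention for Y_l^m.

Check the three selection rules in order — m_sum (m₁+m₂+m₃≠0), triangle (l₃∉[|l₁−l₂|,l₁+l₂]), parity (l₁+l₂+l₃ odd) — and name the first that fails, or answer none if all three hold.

Σmᵢ = 0  ✓
l₃∈[|l₁−l₂|,l₁+l₂]=[4,6], have l₃=6  ✓
Σlᵢ = 12 ⇒ even  ✓

none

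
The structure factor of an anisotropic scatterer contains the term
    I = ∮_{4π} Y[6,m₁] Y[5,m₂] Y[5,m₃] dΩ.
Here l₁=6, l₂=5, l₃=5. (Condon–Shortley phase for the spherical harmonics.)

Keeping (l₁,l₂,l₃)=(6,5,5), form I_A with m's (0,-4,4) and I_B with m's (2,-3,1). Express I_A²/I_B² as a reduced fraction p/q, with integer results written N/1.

1152/605

Shared (l₁,l₂,l₃)=(6,5,5): N and (l;000)² cancel in I_A²/I_B².
A: Δ = 6!·6!·4!/17! = 1/28588560; Racah Σ t=0..1: t=0:+1/3110400 t=1:−1/345600 = -1/388800; ⇒ 3j(6 5 5; 0 -4 4)² = 192/12155, sgn +1
B: Δ = 6!·6!·4!/17! = 1/28588560; Racah Σ t=0..2: t=0:+1/138240 t=1:−1/25920 t=2:+1/55296 = -11/829440; ⇒ 3j(6 5 5; 2 -3 1)² = 11/1326, sgn -1
I_A²/I_B² = (192/12155)/(11/1326) = 1152/605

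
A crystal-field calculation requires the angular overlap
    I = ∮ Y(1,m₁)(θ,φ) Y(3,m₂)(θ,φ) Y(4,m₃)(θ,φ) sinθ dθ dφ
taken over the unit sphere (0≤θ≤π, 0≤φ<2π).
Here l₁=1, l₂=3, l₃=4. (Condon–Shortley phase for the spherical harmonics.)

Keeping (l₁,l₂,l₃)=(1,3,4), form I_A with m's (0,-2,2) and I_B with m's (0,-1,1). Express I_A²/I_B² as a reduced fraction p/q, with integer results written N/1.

Same 1,3,4: normalisation and zero-m 3j drop out of the ratio.
A: Δ: 0! 2! 6! / 9! → 1/252; sum: t=0:+1/120 = 1/120; 3j²(1 3 4; 0 -2 2) = Δ·Π!·Σ² = 1/21  (sign +1)
B: Δ: 0! 2! 6! / 9! → 1/252; sum: t=0:+1/48 = 1/48; 3j²(1 3 4; 0 -1 1) = Δ·Π!·Σ² = 5/84  (sign -1)
I_A²/I_B² = (1/21)/(5/84) = 4/5

4/5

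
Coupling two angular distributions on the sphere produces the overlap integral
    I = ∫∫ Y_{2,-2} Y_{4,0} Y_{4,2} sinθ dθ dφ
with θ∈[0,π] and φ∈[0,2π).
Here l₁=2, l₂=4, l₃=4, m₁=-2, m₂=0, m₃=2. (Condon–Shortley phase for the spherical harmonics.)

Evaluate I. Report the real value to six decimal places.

-0.190365

Checks pass: Σm=0; 10 even; l₃=4∈[2,6].
(2·2+1)(2·4+1)(2·4+1) = 405
Δ: 2! 2! 6! / 11! → 1/13860
sum: t=0:+1/192 t=1:−1/36 t=2:+1/192 = -5/288
3j²(2 4 4; 0 0 0) = Δ·Π!·Σ² = 20/693  (sign -1)
sum: t=2:+1/192 = 1/192
3j²(2 4 4; -2 0 2) = Δ·Π!·Σ² = 3/77  (sign +1)
combine: 4πI² = 405·20/693·3/77 = 2700/5929
take √, sign -1: I = -0.19036462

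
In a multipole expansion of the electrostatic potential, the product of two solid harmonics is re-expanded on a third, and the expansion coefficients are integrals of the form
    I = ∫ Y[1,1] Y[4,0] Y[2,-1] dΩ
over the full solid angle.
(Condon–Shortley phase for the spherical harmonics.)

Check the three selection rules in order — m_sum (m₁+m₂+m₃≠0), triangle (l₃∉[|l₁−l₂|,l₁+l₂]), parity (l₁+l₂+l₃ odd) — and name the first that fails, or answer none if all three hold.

m₁+m₂+m₃ = 1 + 0 − 1 = 0  ✓
triangle: |1−4|=3 ≤ l₃=2 ≤ 1+4=5  ✗
parity: l₁+l₂+l₃ = 7 is odd

triangle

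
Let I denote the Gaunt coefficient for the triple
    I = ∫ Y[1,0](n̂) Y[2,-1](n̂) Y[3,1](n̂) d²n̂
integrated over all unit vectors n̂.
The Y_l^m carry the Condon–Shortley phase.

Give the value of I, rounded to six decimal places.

Checks pass: Σm=0; 6 even; l₃=3∈[1,3].
(2·1+1)(2·2+1)(2·3+1) = 105
Δ: 0! 2! 4! / 7! → 1/105
sum: t=0:+1/4 = 1/4
3j²(1 2 3; 0 0 0) = Δ·Π!·Σ² = 3/35  (sign -1)
sum: t=0:+1/6 = 1/6
3j²(1 2 3; 0 -1 1) = Δ·Π!·Σ² = 8/105  (sign +1)
combine: 4πI² = 105·3/35·8/105 = 24/35
take √, sign -1: I = -0.23359668

-0.233597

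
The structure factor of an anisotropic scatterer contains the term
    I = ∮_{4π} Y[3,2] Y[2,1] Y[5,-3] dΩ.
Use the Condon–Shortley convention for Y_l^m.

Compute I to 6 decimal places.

-0.253584

Checks pass: Σm=0; 10 even; l₃=5∈[1,5].
(2·3+1)(2·2+1)(2·5+1) = 385
Δ: 0! 6! 4! / 11! → 1/2310
sum: t=0:+1/144 = 1/144
3j²(3 2 5; 0 0 0) = Δ·Π!·Σ² = 10/231  (sign -1)
sum: t=0:+1/720 = 1/720
3j²(3 2 5; 2 1 -3) = Δ·Π!·Σ² = 8/165  (sign +1)
combine: 4πI² = 385·10/231·8/165 = 80/99
take √, sign -1: I = -0.25358436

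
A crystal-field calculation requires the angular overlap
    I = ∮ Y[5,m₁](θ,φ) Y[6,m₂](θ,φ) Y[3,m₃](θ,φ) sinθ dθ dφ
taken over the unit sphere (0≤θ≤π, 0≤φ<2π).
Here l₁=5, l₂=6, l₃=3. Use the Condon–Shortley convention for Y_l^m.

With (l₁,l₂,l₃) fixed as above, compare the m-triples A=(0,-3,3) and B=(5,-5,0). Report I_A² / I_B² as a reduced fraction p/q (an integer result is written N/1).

Shared (l₁,l₂,l₃)=(5,6,3): N and (l;000)² cancel in I_A²/I_B².
A: Δ = 8!·2!·4!/15! = 1/675675; Racah Σ t=3..3: t=3:−1/34560 = -1/34560; ⇒ 3j(5 6 3; 0 -3 3)² = 4/143, sgn -1
B: Δ = 8!·2!·4!/15! = 1/675675; Racah Σ t=0..0: t=0:+1/483840 = 1/483840; ⇒ 3j(5 6 3; 5 -5 0)² = 3/91, sgn -1
I_A²/I_B² = (4/143)/(3/91) = 28/33

28/33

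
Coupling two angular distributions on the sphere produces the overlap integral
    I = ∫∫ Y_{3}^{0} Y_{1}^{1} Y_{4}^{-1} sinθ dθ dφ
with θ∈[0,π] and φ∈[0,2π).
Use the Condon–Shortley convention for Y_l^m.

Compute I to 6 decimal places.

-0.194664

Checks pass: Σm=0; 8 even; l₃=4∈[2,4].
(2·3+1)(2·1+1)(2·4+1) = 189
Δ: 0! 6! 2! / 9! → 1/252
sum: t=0:+1/36 = 1/36
3j²(3 1 4; 0 0 0) = Δ·Π!·Σ² = 4/63  (sign +1)
sum: t=0:+1/72 = 1/72
3j²(3 1 4; 0 1 -1) = Δ·Π!·Σ² = 5/126  (sign -1)
combine: 4πI² = 189·4/63·5/126 = 10/21
take √, sign -1: I = -0.19466390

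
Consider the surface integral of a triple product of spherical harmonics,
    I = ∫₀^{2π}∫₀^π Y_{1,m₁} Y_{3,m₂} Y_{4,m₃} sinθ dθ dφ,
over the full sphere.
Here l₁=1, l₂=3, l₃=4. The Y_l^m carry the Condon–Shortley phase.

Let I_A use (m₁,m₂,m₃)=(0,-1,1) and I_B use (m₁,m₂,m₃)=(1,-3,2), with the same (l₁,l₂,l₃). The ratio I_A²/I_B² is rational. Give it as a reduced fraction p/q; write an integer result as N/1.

15/1

l's match ⇒ only the (l;m) 3-j factors differ between A and B.
A: triangle coeff Δ(1,3,4) = 1/252; Σ_t [0,0]: t=0:+1/48 = 1/48; (3j)²=5/84 [(1 3 4; 0 -1 1)], sign=-1
B: triangle coeff Δ(1,3,4) = 1/252; Σ_t [0,0]: t=0:+1/1440 = 1/1440; (3j)²=1/252 [(1 3 4; 1 -3 2)], sign=+1
I_A²/I_B² = (5/84)/(1/252) = 15/1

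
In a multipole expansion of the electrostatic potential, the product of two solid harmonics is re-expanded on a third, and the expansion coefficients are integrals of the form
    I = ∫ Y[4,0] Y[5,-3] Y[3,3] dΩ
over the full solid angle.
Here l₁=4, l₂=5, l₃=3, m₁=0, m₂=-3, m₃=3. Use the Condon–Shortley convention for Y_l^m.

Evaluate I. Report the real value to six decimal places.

0.196280

m-sum 0 ✓  L=12 even ✓  1≤3≤9 ✓
Π(2lᵢ+1) = 9×11×7 = 693
triangle coeff Δ(4,5,3) = 1/180180
Σ_t [2,4]: t=2:+1/576 t=3:−1/144 t=4:+1/576 = -1/288
(3j)²=20/1001 [(4 5 3; 0 0 0)], sign=+1
Σ_t [2,2]: t=2:+1/2304 = 1/2304
(3j)²=5/143 [(4 5 3; 0 -3 3)], sign=+1
⇒ 4πI² = 900/1859
I = (+1)√(900/1859/(4π)) = 0.19628026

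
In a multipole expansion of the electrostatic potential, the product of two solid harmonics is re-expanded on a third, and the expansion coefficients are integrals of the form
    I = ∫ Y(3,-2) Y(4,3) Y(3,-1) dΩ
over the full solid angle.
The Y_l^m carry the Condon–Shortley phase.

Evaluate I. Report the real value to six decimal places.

-0.095955

Rules hold: Σm=0, L=10 even, 1≤3≤7.
N = 7·9·7 = 441
Δ = 4!·2!·4!/11! = 1/34650
Racah Σ t=1..3: t=1:−1/72 t=2:+1/16 t=3:−1/72 = 5/144
⇒ 3j(3 4 3; 0 0 0)² = 2/77, sgn -1
Racah Σ t=3..4: t=3:−1/288 t=4:+1/144 = 1/288
⇒ 3j(3 4 3; -2 3 -1)² = 1/99, sgn +1
4πI² = N·(3j₀)²·(3jₘ)² = 14/121
I = -1·√(0.115702/4π) = -0.09595473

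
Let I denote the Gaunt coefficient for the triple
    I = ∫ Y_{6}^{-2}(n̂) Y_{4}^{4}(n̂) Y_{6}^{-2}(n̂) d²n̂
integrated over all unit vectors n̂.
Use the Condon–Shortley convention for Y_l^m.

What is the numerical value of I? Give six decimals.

0.176698

Rules hold: Σm=0, L=16 even, 2≤6≤10.
N = 13·9·13 = 1521
Δ = 4!·8!·4!/17! = 1/15315300
Racah Σ t=0..4: t=0:+1/829440 t=1:−1/25920 t=2:+1/9216 t=3:−1/25920 t=4:+1/829440 = 7/207360
⇒ 3j(6 4 6; 0 0 0)² = 28/2431, sgn +1
Racah Σ t=4..4: t=4:+1/331776 = 1/331776
⇒ 3j(6 4 6; -2 4 -2)² = 490/21879, sgn +1
4πI² = N·(3j₀)²·(3jₘ)² = 13720/34969
I = +1·√(0.392348/4π) = 0.17669755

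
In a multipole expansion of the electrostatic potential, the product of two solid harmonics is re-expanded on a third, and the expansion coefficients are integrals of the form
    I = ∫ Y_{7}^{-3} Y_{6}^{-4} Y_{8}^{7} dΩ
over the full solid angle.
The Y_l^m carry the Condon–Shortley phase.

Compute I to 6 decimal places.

l₁+l₂+l₃=21 is odd: 3j(l;000)=0 ⇒ I=0

0.000000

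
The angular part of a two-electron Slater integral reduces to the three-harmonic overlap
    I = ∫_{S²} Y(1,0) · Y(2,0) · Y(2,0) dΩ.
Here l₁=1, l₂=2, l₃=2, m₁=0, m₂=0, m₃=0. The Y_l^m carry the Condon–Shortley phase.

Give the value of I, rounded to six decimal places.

l₁+l₂+l₃=5 is odd: 3j(l;000)=0 ⇒ I=0

0.000000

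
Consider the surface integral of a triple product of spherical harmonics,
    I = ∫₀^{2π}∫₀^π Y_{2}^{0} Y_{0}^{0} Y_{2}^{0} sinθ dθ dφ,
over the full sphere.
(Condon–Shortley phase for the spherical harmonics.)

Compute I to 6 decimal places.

Checks pass: Σm=0; 4 even; l₃=2∈[2,2].
(2·2+1)(2·0+1)(2·2+1) = 25
Δ: 0! 4! 0! / 5! → 1/5
sum: t=0:+1/4 = 1/4
3j²(2 0 2; 0 0 0) = Δ·Π!·Σ² = 1/5  (sign +1)
(m-triple is (0,0,0) — same symbol as above.)
combine: 4πI² = 25·1/5·1/5 = 1/1
take √, sign +1: I = 0.28209479

0.282095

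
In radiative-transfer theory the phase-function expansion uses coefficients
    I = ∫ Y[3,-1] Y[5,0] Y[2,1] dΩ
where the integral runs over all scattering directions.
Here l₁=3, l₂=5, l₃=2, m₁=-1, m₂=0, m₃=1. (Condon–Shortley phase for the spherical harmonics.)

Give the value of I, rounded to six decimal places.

Rules hold: Σm=0, L=10 even, 2≤2≤8.
N = 7·11·5 = 385
Δ = 6!·0!·4!/11! = 1/2310
Racah Σ t=3..3: t=3:−1/144 = -1/144
⇒ 3j(3 5 2; 0 0 0)² = 10/231, sgn -1
Racah Σ t=4..4: t=4:+1/288 = 1/288
⇒ 3j(3 5 2; -1 0 1)² = 5/231, sgn -1
4πI² = N·(3j₀)²·(3jₘ)² = 250/693
I = +1·√(0.36075/4π) = 0.16943318

0.169433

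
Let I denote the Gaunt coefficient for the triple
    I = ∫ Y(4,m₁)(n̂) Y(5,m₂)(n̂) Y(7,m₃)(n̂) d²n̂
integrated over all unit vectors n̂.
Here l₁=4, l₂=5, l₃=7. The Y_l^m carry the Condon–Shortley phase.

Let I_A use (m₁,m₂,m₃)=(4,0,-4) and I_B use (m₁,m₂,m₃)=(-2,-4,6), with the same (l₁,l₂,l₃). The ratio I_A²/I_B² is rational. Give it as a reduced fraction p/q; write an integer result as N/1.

980/117

Shared (l₁,l₂,l₃)=(4,5,7): N and (l;000)² cancel in I_A²/I_B².
A: Δ = 2!·6!·8!/17! = 1/6126120; Racah Σ t=0..0: t=0:+1/1036800 = 1/1036800; ⇒ 3j(4 5 7; 4 0 -4)² = 14/663, sgn -1
B: Δ = 2!·6!·8!/17! = 1/6126120; Racah Σ t=0..1: t=0:+1/7257600 t=1:−1/4838400 = -1/14515200; ⇒ 3j(4 5 7; -2 -4 6)² = 3/1190, sgn +1
I_A²/I_B² = (14/663)/(3/1190) = 980/117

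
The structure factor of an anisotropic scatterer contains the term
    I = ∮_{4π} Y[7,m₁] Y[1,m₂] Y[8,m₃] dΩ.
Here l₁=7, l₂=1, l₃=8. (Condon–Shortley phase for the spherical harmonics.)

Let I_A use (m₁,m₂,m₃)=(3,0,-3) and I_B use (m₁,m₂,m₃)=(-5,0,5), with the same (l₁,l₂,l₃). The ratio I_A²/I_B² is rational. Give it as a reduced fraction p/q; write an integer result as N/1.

55/39

l's match ⇒ only the (l;m) 3-j factors differ between A and B.
A: triangle coeff Δ(7,1,8) = 1/2040; Σ_t [0,0]: t=0:+1/87091200 = 1/87091200; (3j)²=11/408 [(7 1 8; 3 0 -3)], sign=-1
B: triangle coeff Δ(7,1,8) = 1/2040; Σ_t [0,0]: t=0:+1/958003200 = 1/958003200; (3j)²=13/680 [(7 1 8; -5 0 5)], sign=-1
I_A²/I_B² = (11/408)/(13/680) = 55/39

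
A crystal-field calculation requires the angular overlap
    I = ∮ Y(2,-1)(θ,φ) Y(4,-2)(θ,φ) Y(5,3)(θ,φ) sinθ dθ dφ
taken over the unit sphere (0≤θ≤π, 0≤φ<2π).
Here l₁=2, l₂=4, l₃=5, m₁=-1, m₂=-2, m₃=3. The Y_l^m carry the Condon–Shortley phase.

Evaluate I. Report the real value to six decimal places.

0.000000

l₁+l₂+l₃=11 is odd: 3j(l;000)=0 ⇒ I=0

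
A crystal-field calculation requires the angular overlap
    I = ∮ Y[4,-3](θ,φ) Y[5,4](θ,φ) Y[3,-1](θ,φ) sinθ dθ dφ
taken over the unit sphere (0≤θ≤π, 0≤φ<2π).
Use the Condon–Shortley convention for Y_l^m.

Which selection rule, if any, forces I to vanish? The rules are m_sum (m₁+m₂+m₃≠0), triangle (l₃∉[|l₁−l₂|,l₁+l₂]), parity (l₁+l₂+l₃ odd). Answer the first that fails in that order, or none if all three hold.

none

Σmᵢ = 0  ✓
l₃∈[|l₁−l₂|,l₁+l₂]=[1,9], have l₃=3  ✓
Σlᵢ = 12 ⇒ even  ✓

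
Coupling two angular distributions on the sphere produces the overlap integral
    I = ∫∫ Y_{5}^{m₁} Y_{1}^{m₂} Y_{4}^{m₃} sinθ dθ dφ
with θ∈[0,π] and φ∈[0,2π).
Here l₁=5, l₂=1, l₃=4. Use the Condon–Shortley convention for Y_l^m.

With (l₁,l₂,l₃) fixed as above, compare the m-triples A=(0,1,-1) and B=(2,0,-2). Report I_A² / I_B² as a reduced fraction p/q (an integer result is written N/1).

10/21

Shared (l₁,l₂,l₃)=(5,1,4): N and (l;000)² cancel in I_A²/I_B².
A: Δ = 2!·8!·0!/11! = 1/495; Racah Σ t=2..2: t=2:+1/1440 = 1/1440; ⇒ 3j(5 1 4; 0 1 -1)² = 2/99, sgn -1
B: Δ = 2!·8!·0!/11! = 1/495; Racah Σ t=1..1: t=1:−1/1440 = -1/1440; ⇒ 3j(5 1 4; 2 0 -2)² = 7/165, sgn -1
I_A²/I_B² = (2/99)/(7/165) = 10/21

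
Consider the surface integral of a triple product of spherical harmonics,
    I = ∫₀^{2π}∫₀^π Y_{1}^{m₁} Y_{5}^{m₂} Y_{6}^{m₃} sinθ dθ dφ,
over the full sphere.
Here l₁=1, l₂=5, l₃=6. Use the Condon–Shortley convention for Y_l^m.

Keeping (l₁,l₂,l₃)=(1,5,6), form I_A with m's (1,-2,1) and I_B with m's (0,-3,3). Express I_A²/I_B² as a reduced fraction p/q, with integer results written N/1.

Shared (l₁,l₂,l₃)=(1,5,6): N and (l;000)² cancel in I_A²/I_B².
A: Δ = 0!·2!·10!/13! = 1/858; Racah Σ t=0..0: t=0:+1/60480 = 1/60480; ⇒ 3j(1 5 6; 1 -2 1)² = 5/429, sgn -1
B: Δ = 0!·2!·10!/13! = 1/858; Racah Σ t=0..0: t=0:+1/80640 = 1/80640; ⇒ 3j(1 5 6; 0 -3 3)² = 9/286, sgn -1
I_A²/I_B² = (5/429)/(9/286) = 10/27

10/27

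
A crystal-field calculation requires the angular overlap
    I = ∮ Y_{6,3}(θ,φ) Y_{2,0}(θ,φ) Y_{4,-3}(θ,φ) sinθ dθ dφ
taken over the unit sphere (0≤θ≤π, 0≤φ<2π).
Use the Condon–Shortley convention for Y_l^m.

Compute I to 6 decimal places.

-0.165283

Rules hold: Σm=0, L=12 even, 4≤4≤8.
N = 13·5·9 = 585
Δ = 4!·8!·0!/13! = 1/6435
Racah Σ t=2..2: t=2:+1/2304 = 1/2304
⇒ 3j(6 2 4; 0 0 0)² = 5/143, sgn +1
Racah Σ t=2..2: t=2:+1/20160 = 1/20160
⇒ 3j(6 2 4; 3 0 -3)² = 12/715, sgn -1
4πI² = N·(3j₀)²·(3jₘ)² = 540/1573
I = -1·√(0.343293/4π) = -0.16528277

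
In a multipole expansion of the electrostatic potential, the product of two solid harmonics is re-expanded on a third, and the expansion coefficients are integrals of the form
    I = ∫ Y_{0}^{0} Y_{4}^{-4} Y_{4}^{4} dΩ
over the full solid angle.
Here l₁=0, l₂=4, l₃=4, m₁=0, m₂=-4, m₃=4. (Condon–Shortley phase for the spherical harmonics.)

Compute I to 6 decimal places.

0.282095

Checks pass: Σm=0; 8 even; l₃=4∈[4,4].
(2·0+1)(2·4+1)(2·4+1) = 81
Δ: 0! 0! 8! / 9! → 1/9
sum: t=0:+1/576 = 1/576
3j²(0 4 4; 0 0 0) = Δ·Π!·Σ² = 1/9  (sign +1)
sum: t=0:+1/40320 = 1/40320
3j²(0 4 4; 0 -4 4) = Δ·Π!·Σ² = 1/9  (sign +1)
combine: 4πI² = 81·1/9·1/9 = 1/1
take √, sign +1: I = 0.28209479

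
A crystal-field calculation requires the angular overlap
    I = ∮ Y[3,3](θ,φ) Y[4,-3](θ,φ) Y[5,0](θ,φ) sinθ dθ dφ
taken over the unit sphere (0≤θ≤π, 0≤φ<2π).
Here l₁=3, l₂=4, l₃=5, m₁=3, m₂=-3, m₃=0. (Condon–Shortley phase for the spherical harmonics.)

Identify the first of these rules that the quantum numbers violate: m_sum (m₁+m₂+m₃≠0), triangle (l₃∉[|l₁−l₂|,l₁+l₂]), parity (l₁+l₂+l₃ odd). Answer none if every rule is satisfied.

Σmᵢ = 0  ✓
l₃∈[|l₁−l₂|,l₁+l₂]=[1,7], have l₃=5  ✓
Σlᵢ = 12 ⇒ even  ✓

none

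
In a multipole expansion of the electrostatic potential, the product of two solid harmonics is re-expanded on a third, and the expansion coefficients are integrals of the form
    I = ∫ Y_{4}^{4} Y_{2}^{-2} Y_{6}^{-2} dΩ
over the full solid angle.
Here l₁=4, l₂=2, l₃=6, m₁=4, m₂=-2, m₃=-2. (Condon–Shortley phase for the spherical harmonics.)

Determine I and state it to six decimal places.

0.015904

m-sum 0 ✓  L=12 even ✓  2≤6≤6 ✓
Π(2lᵢ+1) = 9×5×13 = 585
triangle coeff Δ(4,2,6) = 1/6435
Σ_t [0,0]: t=0:+1/2304 = 1/2304
(3j)²=5/143 [(4 2 6; 0 0 0)], sign=+1
Σ_t [0,0]: t=0:+1/967680 = 1/967680
(3j)²=1/6435 [(4 2 6; 4 -2 -2)], sign=+1
⇒ 4πI² = 5/1573
I = (+1)√(5/1573/(4π)) = 0.01590434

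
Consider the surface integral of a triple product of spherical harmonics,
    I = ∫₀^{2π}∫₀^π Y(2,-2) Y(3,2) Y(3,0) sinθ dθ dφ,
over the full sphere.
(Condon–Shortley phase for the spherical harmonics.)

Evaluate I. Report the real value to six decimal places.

Checks pass: Σm=0; 8 even; l₃=3∈[1,5].
(2·2+1)(2·3+1)(2·3+1) = 245
Δ: 2! 2! 4! / 9! → 1/3780
sum: t=0:+1/24 t=1:−1/4 t=2:+1/24 = -1/6
3j²(2 3 3; 0 0 0) = Δ·Π!·Σ² = 4/105  (sign +1)
sum: t=2:+1/24 = 1/24
3j²(2 3 3; -2 2 0) = Δ·Π!·Σ² = 1/21  (sign -1)
combine: 4πI² = 245·4/105·1/21 = 4/9
take √, sign -1: I = -0.18806319

-0.188063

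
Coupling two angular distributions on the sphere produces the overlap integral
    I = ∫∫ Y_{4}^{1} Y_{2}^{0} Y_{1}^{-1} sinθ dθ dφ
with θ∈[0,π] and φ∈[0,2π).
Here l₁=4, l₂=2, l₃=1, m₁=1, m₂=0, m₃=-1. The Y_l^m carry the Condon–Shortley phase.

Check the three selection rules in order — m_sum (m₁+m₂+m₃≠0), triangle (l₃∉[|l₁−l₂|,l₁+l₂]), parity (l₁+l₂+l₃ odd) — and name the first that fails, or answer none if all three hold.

triangle

Σmᵢ = 0  ✓
l₃∈[|l₁−l₂|,l₁+l₂]=[2,6], have l₃=1  ✗
Σlᵢ = 7 ⇒ odd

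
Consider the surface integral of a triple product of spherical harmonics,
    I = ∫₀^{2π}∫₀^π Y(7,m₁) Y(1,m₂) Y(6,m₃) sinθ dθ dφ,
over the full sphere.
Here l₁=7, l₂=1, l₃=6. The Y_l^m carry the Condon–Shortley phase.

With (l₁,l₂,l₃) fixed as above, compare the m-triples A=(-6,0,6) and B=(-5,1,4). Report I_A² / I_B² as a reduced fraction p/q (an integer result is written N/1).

13/66

l's match ⇒ only the (l;m) 3-j factors differ between A and B.
A: triangle coeff Δ(7,1,6) = 1/1365; Σ_t [1,1]: t=1:−1/479001600 = -1/479001600; (3j)²=1/105 [(7 1 6; -6 0 6)], sign=-1
B: triangle coeff Δ(7,1,6) = 1/1365; Σ_t [2,2]: t=2:+1/14515200 = 1/14515200; (3j)²=22/455 [(7 1 6; -5 1 4)], sign=+1
I_A²/I_B² = (1/105)/(22/455) = 13/66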